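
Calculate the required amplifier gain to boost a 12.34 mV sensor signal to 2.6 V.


Gain = Vout / Vin (converting to same units).
G = 2.6 V / 12.34 mV
G = 2600.0 mV / 12.34 mV
G = 210.7

210.7


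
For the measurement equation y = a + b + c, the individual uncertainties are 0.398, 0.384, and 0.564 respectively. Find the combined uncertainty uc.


For a sum of independent quantities, uc = sqrt(u1^2 + u2^2 + u3^2).
uc = sqrt(0.398^2 + 0.384^2 + 0.564^2)
uc = sqrt(0.158404 + 0.147456 + 0.318096)
uc = 0.7899

0.7899


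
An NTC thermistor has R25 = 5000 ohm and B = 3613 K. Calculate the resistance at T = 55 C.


NTC thermistor equation: Rt = R25 * exp(B * (1/T - 1/T25)).
T in Kelvin: 328.15 K, T25 = 298.15 K
1/T - 1/T25 = 1/328.15 - 1/298.15 = -0.00030663
B * (1/T - 1/T25) = 3613 * -0.00030663 = -1.1079
Rt = 5000 * exp(-1.1079) = 1651.3 ohm

1651.3 ohm


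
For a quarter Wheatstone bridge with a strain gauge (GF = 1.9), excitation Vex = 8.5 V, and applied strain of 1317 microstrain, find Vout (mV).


Quarter bridge output: Vout = (GF * epsilon * Vex) / 4.
Vout = (1.9 * 1317e-6 * 8.5) / 4
Vout = 0.02126955 / 4 V
Vout = 0.00531739 V = 5.3174 mV

5.3174 mV


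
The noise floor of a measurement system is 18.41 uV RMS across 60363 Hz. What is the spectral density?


Noise spectral density = Vrms / sqrt(BW).
NSD = 18.41 / sqrt(60363)
NSD = 18.41 / 245.6888
NSD = 0.0749 uV/sqrt(Hz)

0.0749 uV/sqrt(Hz)


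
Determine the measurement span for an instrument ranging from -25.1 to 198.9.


Span = upper range - lower range.
Span = 198.9 - (-25.1)
Span = 224.0

224.0


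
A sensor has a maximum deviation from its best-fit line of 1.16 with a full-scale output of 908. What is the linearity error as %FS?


Linearity error = (max deviation / full scale) * 100%.
Linearity = (1.16 / 908) * 100
Linearity = 0.128 %FS

0.128 %FS


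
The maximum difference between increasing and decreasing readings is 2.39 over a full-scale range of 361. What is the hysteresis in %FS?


Hysteresis = (max difference / full scale) * 100%.
H = (2.39 / 361) * 100
H = 0.662 %FS

0.662 %FS


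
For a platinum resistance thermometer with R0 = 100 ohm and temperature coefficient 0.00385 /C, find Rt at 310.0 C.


The RTD equation: Rt = R0 * (1 + alpha * T).
Rt = 100 * (1 + 0.00385 * 310.0)
Rt = 100 * (1 + 1.1935)
Rt = 100 * 2.1935
Rt = 219.35 ohm

219.35 ohm


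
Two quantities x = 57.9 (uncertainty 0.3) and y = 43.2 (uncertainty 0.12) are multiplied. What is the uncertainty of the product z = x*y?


For a product z = x*y, the relative uncertainty is:
uz/z = sqrt((ux/x)^2 + (uy/y)^2)
Relative uncertainties: ux/x = 0.3/57.9 = 0.005181
uy/y = 0.12/43.2 = 0.002778
z = 57.9 * 43.2 = 2501.3
uz = 2501.3 * sqrt(0.005181^2 + 0.002778^2) = 14.705

14.705


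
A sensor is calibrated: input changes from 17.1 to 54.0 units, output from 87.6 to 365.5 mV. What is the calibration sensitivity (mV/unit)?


Sensitivity = (y2 - y1) / (x2 - x1).
S = (365.5 - 87.6) / (54.0 - 17.1)
S = 277.9 / 36.9
S = 7.5312 mV/unit

7.5312 mV/unit


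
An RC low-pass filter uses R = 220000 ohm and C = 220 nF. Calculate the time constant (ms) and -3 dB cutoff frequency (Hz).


Time constant: tau = R * C.
tau = 220000 * 2.20e-07 = 0.0484 s
tau = 48.4 ms
Cutoff frequency: fc = 1 / (2*pi*R*C).
fc = 1 / (2*pi*0.0484) = 3.29 Hz

tau = 48.4 ms, fc = 3.29 Hz


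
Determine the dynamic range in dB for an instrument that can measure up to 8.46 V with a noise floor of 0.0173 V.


Dynamic range = 20 * log10(Vmax / Vnoise).
DR = 20 * log10(8.46 / 0.0173)
DR = 20 * log10(489.02)
DR = 53.79 dB

53.79 dB


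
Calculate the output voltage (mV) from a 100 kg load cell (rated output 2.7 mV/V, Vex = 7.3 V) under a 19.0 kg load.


Vout = rated_output * Vex * (load / capacity).
Vout = 2.7 * 7.3 * (19.0 / 100)
Vout = 2.7 * 7.3 * 0.19
Vout = 3.745 mV

3.745 mV


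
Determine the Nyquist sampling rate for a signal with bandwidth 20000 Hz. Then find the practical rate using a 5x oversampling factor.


By Nyquist theorem, fs_min = 2 * fmax.
fs_min = 2 * 20000 = 40000 Hz
Practical rate = 5 * fs_min = 5 * 40000 = 200000 Hz

fs_min = 40000 Hz, fs_practical = 200000 Hz


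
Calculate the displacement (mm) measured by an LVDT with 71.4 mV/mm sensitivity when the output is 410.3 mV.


Displacement = Vout / sensitivity.
d = 410.3 / 71.4
d = 5.746 mm

5.746 mm


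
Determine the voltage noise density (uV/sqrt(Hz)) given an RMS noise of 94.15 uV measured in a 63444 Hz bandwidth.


Noise spectral density = Vrms / sqrt(BW).
NSD = 94.15 / sqrt(63444)
NSD = 94.15 / 251.8809
NSD = 0.3738 uV/sqrt(Hz)

0.3738 uV/sqrt(Hz)


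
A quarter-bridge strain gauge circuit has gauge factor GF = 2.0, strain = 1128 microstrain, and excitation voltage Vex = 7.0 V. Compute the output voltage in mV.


Quarter bridge output: Vout = (GF * epsilon * Vex) / 4.
Vout = (2.0 * 1128e-6 * 7.0) / 4
Vout = 0.015792 / 4 V
Vout = 0.003948 V = 3.948 mV

3.948 mV


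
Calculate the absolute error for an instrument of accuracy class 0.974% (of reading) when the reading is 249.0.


Absolute error = (accuracy% / 100) * reading.
Error = (0.974 / 100) * 249.0
Error = 0.00974 * 249.0
Error = 2.4253

2.4253


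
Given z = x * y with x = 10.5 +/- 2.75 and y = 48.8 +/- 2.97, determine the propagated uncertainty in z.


For a product z = x*y, the relative uncertainty is:
uz/z = sqrt((ux/x)^2 + (uy/y)^2)
Relative uncertainties: ux/x = 2.75/10.5 = 0.261905
uy/y = 2.97/48.8 = 0.060861
z = 10.5 * 48.8 = 512.4
uz = 512.4 * sqrt(0.261905^2 + 0.060861^2) = 137.776

137.776


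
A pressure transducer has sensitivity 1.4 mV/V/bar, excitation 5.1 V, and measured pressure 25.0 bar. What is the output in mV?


Output = sensitivity * Vex * P.
Vout = 1.4 * 5.1 * 25.0
Vout = 7.14 * 25.0
Vout = 178.5 mV

178.5 mV


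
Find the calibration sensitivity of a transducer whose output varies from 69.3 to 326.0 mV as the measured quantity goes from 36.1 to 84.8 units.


Sensitivity = (y2 - y1) / (x2 - x1).
S = (326.0 - 69.3) / (84.8 - 36.1)
S = 256.7 / 48.7
S = 5.271 mV/unit

5.271 mV/unit


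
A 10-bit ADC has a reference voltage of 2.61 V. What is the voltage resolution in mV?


The resolution (LSB) of an ADC is Vref / 2^n.
LSB = 2.61 / 2^10
LSB = 2.61 / 1024
LSB = 0.00254883 V = 2.54882812 mV

2.54882812 mV


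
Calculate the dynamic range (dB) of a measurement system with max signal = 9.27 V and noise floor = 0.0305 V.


Dynamic range = 20 * log10(Vmax / Vnoise).
DR = 20 * log10(9.27 / 0.0305)
DR = 20 * log10(303.93)
DR = 49.66 dB

49.66 dB


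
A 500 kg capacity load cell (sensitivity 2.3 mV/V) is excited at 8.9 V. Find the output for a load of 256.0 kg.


Vout = rated_output * Vex * (load / capacity).
Vout = 2.3 * 8.9 * (256.0 / 500)
Vout = 2.3 * 8.9 * 0.512
Vout = 10.481 mV

10.481 mV


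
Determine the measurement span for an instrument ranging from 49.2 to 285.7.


Span = upper range - lower range.
Span = 285.7 - (49.2)
Span = 236.5

236.5


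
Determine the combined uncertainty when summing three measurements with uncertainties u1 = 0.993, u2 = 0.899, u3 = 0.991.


For a sum of independent quantities, uc = sqrt(u1^2 + u2^2 + u3^2).
uc = sqrt(0.993^2 + 0.899^2 + 0.991^2)
uc = sqrt(0.986049 + 0.808201 + 0.982081)
uc = 1.6662

1.6662


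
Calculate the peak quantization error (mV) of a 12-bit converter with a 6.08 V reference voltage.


The maximum quantization error is +/- LSB/2.
LSB = Vref / 2^n = 6.08 / 4096 = 0.00148438 V
Max error = LSB / 2 = 0.00148438 / 2 = 0.00074219 V
Max error = 0.7422 mV

0.7422 mV


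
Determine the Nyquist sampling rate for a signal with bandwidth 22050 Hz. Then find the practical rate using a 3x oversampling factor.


By Nyquist theorem, fs_min = 2 * fmax.
fs_min = 2 * 22050 = 44100 Hz
Practical rate = 3 * fs_min = 3 * 44100 = 132300 Hz

fs_min = 44100 Hz, fs_practical = 132300 Hz


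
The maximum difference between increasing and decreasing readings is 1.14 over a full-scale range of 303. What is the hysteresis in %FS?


Hysteresis = (max difference / full scale) * 100%.
H = (1.14 / 303) * 100
H = 0.376 %FS

0.376 %FS


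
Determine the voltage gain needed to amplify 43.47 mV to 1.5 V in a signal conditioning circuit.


Gain = Vout / Vin (converting to same units).
G = 1.5 V / 43.47 mV
G = 1500.0 mV / 43.47 mV
G = 34.51

34.51


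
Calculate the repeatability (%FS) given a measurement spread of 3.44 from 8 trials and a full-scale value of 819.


Repeatability = (spread / full scale) * 100%.
R = (3.44 / 819) * 100
R = 0.42 %FS

0.42 %FS


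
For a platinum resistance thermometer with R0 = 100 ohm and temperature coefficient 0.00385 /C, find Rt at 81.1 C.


The RTD equation: Rt = R0 * (1 + alpha * T).
Rt = 100 * (1 + 0.00385 * 81.1)
Rt = 100 * (1 + 0.312235)
Rt = 100 * 1.312235
Rt = 131.224 ohm

131.224 ohm


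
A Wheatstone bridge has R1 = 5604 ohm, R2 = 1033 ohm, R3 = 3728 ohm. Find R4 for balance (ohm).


At balance: R1*R4 = R2*R3, so R4 = R2*R3/R1.
R4 = 1033 * 3728 / 5604
R4 = 3851024 / 5604
R4 = 687.19 ohm

687.19 ohm


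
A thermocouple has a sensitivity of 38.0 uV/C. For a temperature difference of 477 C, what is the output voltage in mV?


The thermocouple output V = sensitivity * dT.
V = 38.0 uV/C * 477 C
V = 18126.0 uV
V = 18.126 mV

18.126 mV


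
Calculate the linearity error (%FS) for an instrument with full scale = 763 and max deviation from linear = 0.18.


Linearity error = (max deviation / full scale) * 100%.
Linearity = (0.18 / 763) * 100
Linearity = 0.024 %FS

0.024 %FS


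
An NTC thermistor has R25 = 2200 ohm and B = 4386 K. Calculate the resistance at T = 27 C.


NTC thermistor equation: Rt = R25 * exp(B * (1/T - 1/T25)).
T in Kelvin: 300.15 K, T25 = 298.15 K
1/T - 1/T25 = 1/300.15 - 1/298.15 = -2.235e-05
B * (1/T - 1/T25) = 4386 * -2.235e-05 = -0.098
Rt = 2200 * exp(-0.098) = 1994.6 ohm

1994.6 ohm


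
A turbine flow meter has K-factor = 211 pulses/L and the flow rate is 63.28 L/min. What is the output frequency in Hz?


Frequency = K * Q / 60 (converting L/min to L/s).
f = 211 * 63.28 / 60
f = 13352.08 / 60
f = 222.53 Hz

222.53 Hz


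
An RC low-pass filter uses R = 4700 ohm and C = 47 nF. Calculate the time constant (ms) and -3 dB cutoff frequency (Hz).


Time constant: tau = R * C.
tau = 4700 * 4.70e-08 = 0.0002209 s
tau = 0.2209 ms
Cutoff frequency: fc = 1 / (2*pi*R*C).
fc = 1 / (2*pi*0.0002209) = 720.48 Hz

tau = 0.2209 ms, fc = 720.48 Hz


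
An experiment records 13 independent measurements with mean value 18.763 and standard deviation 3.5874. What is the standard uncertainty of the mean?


The standard uncertainty for Type A evaluation is u = s / sqrt(n).
u = 3.5874 / sqrt(13)
u = 3.5874 / 3.6056
u = 0.995

0.995


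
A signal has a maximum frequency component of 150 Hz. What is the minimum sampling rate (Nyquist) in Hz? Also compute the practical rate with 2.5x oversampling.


By Nyquist theorem, fs_min = 2 * fmax.
fs_min = 2 * 150 = 300 Hz
Practical rate = 2.5 * fs_min = 2.5 * 300 = 750 Hz

fs_min = 300 Hz, fs_practical = 750 Hz


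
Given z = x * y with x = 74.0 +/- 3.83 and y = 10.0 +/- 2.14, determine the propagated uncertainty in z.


For a product z = x*y, the relative uncertainty is:
uz/z = sqrt((ux/x)^2 + (uy/y)^2)
Relative uncertainties: ux/x = 3.83/74.0 = 0.051757
uy/y = 2.14/10.0 = 0.214
z = 74.0 * 10.0 = 740.0
uz = 740.0 * sqrt(0.051757^2 + 0.214^2) = 162.926

162.926


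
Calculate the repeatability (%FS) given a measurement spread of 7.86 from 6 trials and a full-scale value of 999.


Repeatability = (spread / full scale) * 100%.
R = (7.86 / 999) * 100
R = 0.787 %FS

0.787 %FS


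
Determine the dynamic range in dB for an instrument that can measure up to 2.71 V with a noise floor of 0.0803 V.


Dynamic range = 20 * log10(Vmax / Vnoise).
DR = 20 * log10(2.71 / 0.0803)
DR = 20 * log10(33.75)
DR = 30.57 dB

30.57 dB


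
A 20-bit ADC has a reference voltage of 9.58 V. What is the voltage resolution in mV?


The resolution (LSB) of an ADC is Vref / 2^n.
LSB = 9.58 / 2^20
LSB = 9.58 / 1048576
LSB = 9.14e-06 V = 0.0091362 mV

0.0091362 mV


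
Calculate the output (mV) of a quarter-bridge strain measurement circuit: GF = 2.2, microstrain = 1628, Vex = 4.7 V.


Quarter bridge output: Vout = (GF * epsilon * Vex) / 4.
Vout = (2.2 * 1628e-6 * 4.7) / 4
Vout = 0.01683352 / 4 V
Vout = 0.00420838 V = 4.2084 mV

4.2084 mV


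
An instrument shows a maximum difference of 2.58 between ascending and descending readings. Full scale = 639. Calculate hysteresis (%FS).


Hysteresis = (max difference / full scale) * 100%.
H = (2.58 / 639) * 100
H = 0.404 %FS

0.404 %FS


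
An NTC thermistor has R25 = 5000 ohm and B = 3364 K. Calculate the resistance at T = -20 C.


NTC thermistor equation: Rt = R25 * exp(B * (1/T - 1/T25)).
T in Kelvin: 253.15 K, T25 = 298.15 K
1/T - 1/T25 = 1/253.15 - 1/298.15 = 0.00059621
B * (1/T - 1/T25) = 3364 * 0.00059621 = 2.0057
Rt = 5000 * exp(2.0057) = 37154.7 ohm

37154.7 ohm


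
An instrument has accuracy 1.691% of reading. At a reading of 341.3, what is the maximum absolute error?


Absolute error = (accuracy% / 100) * reading.
Error = (1.691 / 100) * 341.3
Error = 0.01691 * 341.3
Error = 5.7714

5.7714


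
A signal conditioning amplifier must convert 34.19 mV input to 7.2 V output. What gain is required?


Gain = Vout / Vin (converting to same units).
G = 7.2 V / 34.19 mV
G = 7200.0 mV / 34.19 mV
G = 210.59

210.59


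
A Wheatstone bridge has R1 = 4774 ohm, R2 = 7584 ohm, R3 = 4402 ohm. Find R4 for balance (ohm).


At balance: R1*R4 = R2*R3, so R4 = R2*R3/R1.
R4 = 7584 * 4402 / 4774
R4 = 33384768 / 4774
R4 = 6993.04 ohm

6993.04 ohm


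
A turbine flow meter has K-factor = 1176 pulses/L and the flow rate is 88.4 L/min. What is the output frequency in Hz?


Frequency = K * Q / 60 (converting L/min to L/s).
f = 1176 * 88.4 / 60
f = 103958.4 / 60
f = 1732.64 Hz

1732.64 Hz


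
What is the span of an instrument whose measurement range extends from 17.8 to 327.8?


Span = upper range - lower range.
Span = 327.8 - (17.8)
Span = 310.0

310.0


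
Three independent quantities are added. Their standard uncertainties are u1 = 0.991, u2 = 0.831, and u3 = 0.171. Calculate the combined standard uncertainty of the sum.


For a sum of independent quantities, uc = sqrt(u1^2 + u2^2 + u3^2).
uc = sqrt(0.991^2 + 0.831^2 + 0.171^2)
uc = sqrt(0.982081 + 0.690561 + 0.029241)
uc = 1.3046

1.3046


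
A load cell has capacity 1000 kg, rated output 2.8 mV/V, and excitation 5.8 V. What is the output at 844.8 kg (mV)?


Vout = rated_output * Vex * (load / capacity).
Vout = 2.8 * 5.8 * (844.8 / 1000)
Vout = 2.8 * 5.8 * 0.8448
Vout = 13.72 mV

13.72 mV


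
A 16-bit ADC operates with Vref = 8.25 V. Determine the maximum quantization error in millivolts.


The maximum quantization error is +/- LSB/2.
LSB = Vref / 2^n = 8.25 / 65536 = 0.00012589 V
Max error = LSB / 2 = 0.00012589 / 2 = 6.294e-05 V
Max error = 0.0629 mV

0.0629 mV


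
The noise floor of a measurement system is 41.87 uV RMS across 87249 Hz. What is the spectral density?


Noise spectral density = Vrms / sqrt(BW).
NSD = 41.87 / sqrt(87249)
NSD = 41.87 / 295.3794
NSD = 0.1417 uV/sqrt(Hz)

0.1417 uV/sqrt(Hz)


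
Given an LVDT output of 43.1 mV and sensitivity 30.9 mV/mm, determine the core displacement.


Displacement = Vout / sensitivity.
d = 43.1 / 30.9
d = 1.395 mm

1.395 mm


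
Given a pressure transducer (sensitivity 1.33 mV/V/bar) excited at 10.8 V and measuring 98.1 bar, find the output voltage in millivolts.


Output = sensitivity * Vex * P.
Vout = 1.33 * 10.8 * 98.1
Vout = 14.364 * 98.1
Vout = 1409.11 mV

1409.11 mV


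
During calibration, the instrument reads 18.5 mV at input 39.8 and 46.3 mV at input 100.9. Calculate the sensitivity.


Sensitivity = (y2 - y1) / (x2 - x1).
S = (46.3 - 18.5) / (100.9 - 39.8)
S = 27.8 / 61.1
S = 0.455 mV/unit

0.455 mV/unit


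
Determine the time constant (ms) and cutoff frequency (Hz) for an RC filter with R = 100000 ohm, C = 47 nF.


Time constant: tau = R * C.
tau = 100000 * 4.70e-08 = 0.0047 s
tau = 4.7 ms
Cutoff frequency: fc = 1 / (2*pi*R*C).
fc = 1 / (2*pi*0.0047) = 33.86 Hz

tau = 4.7 ms, fc = 33.86 Hz


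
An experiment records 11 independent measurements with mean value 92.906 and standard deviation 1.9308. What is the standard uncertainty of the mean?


The standard uncertainty for Type A evaluation is u = s / sqrt(n).
u = 1.9308 / sqrt(11)
u = 1.9308 / 3.3166
u = 0.5822

0.5822


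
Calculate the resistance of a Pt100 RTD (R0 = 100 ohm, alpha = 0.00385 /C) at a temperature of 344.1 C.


The RTD equation: Rt = R0 * (1 + alpha * T).
Rt = 100 * (1 + 0.00385 * 344.1)
Rt = 100 * (1 + 1.324785)
Rt = 100 * 2.324785
Rt = 232.479 ohm

232.479 ohm


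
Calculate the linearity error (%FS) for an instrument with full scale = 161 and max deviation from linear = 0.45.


Linearity error = (max deviation / full scale) * 100%.
Linearity = (0.45 / 161) * 100
Linearity = 0.28 %FS

0.28 %FS


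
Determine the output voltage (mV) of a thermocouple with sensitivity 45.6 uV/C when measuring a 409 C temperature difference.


The thermocouple output V = sensitivity * dT.
V = 45.6 uV/C * 409 C
V = 18650.4 uV
V = 18.65 mV

18.65 mV


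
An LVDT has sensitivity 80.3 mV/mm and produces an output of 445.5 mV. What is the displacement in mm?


Displacement = Vout / sensitivity.
d = 445.5 / 80.3
d = 5.548 mm

5.548 mm


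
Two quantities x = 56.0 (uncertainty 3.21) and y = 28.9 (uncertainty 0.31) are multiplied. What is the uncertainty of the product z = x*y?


For a product z = x*y, the relative uncertainty is:
uz/z = sqrt((ux/x)^2 + (uy/y)^2)
Relative uncertainties: ux/x = 3.21/56.0 = 0.057321
uy/y = 0.31/28.9 = 0.010727
z = 56.0 * 28.9 = 1618.4
uz = 1618.4 * sqrt(0.057321^2 + 0.010727^2) = 94.379

94.379


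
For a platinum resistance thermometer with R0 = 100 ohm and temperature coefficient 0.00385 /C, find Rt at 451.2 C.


The RTD equation: Rt = R0 * (1 + alpha * T).
Rt = 100 * (1 + 0.00385 * 451.2)
Rt = 100 * (1 + 1.73712)
Rt = 100 * 2.73712
Rt = 273.712 ohm

273.712 ohm


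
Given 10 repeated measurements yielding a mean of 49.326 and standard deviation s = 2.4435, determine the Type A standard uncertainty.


The standard uncertainty for Type A evaluation is u = s / sqrt(n).
u = 2.4435 / sqrt(10)
u = 2.4435 / 3.1623
u = 0.7727

0.7727


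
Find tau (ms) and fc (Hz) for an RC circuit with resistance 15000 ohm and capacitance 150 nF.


Time constant: tau = R * C.
tau = 15000 * 1.50e-07 = 0.00225 s
tau = 2.25 ms
Cutoff frequency: fc = 1 / (2*pi*R*C).
fc = 1 / (2*pi*0.00225) = 70.74 Hz

tau = 2.25 ms, fc = 70.74 Hz


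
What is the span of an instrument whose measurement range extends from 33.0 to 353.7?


Span = upper range - lower range.
Span = 353.7 - (33.0)
Span = 320.7

320.7


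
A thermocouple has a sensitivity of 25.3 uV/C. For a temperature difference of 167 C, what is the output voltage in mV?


The thermocouple output V = sensitivity * dT.
V = 25.3 uV/C * 167 C
V = 4225.1 uV
V = 4.225 mV

4.225 mV


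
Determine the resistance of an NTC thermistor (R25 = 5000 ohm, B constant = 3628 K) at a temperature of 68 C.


NTC thermistor equation: Rt = R25 * exp(B * (1/T - 1/T25)).
T in Kelvin: 341.15 K, T25 = 298.15 K
1/T - 1/T25 = 1/341.15 - 1/298.15 = -0.00042275
B * (1/T - 1/T25) = 3628 * -0.00042275 = -1.5338
Rt = 5000 * exp(-1.5338) = 1078.6 ohm

1078.6 ohm


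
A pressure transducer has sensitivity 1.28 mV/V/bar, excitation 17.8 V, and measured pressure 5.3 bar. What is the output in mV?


Output = sensitivity * Vex * P.
Vout = 1.28 * 17.8 * 5.3
Vout = 22.784 * 5.3
Vout = 120.76 mV

120.76 mV


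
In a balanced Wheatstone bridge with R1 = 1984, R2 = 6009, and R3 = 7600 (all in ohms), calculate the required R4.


At balance: R1*R4 = R2*R3, so R4 = R2*R3/R1.
R4 = 6009 * 7600 / 1984
R4 = 45668400 / 1984
R4 = 23018.35 ohm

23018.35 ohm


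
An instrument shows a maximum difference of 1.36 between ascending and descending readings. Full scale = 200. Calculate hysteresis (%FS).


Hysteresis = (max difference / full scale) * 100%.
H = (1.36 / 200) * 100
H = 0.68 %FS

0.68 %FS


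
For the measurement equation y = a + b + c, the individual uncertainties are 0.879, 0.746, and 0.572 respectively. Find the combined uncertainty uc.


For a sum of independent quantities, uc = sqrt(u1^2 + u2^2 + u3^2).
uc = sqrt(0.879^2 + 0.746^2 + 0.572^2)
uc = sqrt(0.772641 + 0.556516 + 0.327184)
uc = 1.287

1.287


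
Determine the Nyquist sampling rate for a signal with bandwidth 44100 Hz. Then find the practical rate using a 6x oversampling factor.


By Nyquist theorem, fs_min = 2 * fmax.
fs_min = 2 * 44100 = 88200 Hz
Practical rate = 6 * fs_min = 6 * 88200 = 529200 Hz

fs_min = 88200 Hz, fs_practical = 529200 Hz


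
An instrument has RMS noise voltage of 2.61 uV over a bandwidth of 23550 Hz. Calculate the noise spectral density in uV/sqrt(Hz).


Noise spectral density = Vrms / sqrt(BW).
NSD = 2.61 / sqrt(23550)
NSD = 2.61 / 153.4601
NSD = 0.017 uV/sqrt(Hz)

0.017 uV/sqrt(Hz)


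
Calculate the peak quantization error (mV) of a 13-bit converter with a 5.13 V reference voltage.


The maximum quantization error is +/- LSB/2.
LSB = Vref / 2^n = 5.13 / 8192 = 0.00062622 V
Max error = LSB / 2 = 0.00062622 / 2 = 0.00031311 V
Max error = 0.3131 mV

0.3131 mV


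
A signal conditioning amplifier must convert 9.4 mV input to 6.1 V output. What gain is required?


Gain = Vout / Vin (converting to same units).
G = 6.1 V / 9.4 mV
G = 6100.0 mV / 9.4 mV
G = 648.94

648.94


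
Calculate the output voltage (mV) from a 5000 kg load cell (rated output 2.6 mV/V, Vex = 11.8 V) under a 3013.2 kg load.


Vout = rated_output * Vex * (load / capacity).
Vout = 2.6 * 11.8 * (3013.2 / 5000)
Vout = 2.6 * 11.8 * 0.60264
Vout = 18.489 mV

18.489 mV


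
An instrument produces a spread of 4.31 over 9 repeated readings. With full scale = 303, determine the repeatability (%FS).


Repeatability = (spread / full scale) * 100%.
R = (4.31 / 303) * 100
R = 1.422 %FS

1.422 %FS


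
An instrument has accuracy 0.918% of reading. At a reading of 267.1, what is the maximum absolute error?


Absolute error = (accuracy% / 100) * reading.
Error = (0.918 / 100) * 267.1
Error = 0.00918 * 267.1
Error = 2.452

2.452


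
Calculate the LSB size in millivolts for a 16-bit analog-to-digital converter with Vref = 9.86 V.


The resolution (LSB) of an ADC is Vref / 2^n.
LSB = 9.86 / 2^16
LSB = 9.86 / 65536
LSB = 0.00015045 V = 0.15045166 mV

0.15045166 mV


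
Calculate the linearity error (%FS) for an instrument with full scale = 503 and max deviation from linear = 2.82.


Linearity error = (max deviation / full scale) * 100%.
Linearity = (2.82 / 503) * 100
Linearity = 0.561 %FS

0.561 %FS


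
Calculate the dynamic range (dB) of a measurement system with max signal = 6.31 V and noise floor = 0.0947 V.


Dynamic range = 20 * log10(Vmax / Vnoise).
DR = 20 * log10(6.31 / 0.0947)
DR = 20 * log10(66.63)
DR = 36.47 dB

36.47 dB


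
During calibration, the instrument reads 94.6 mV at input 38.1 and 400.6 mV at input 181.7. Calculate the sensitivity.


Sensitivity = (y2 - y1) / (x2 - x1).
S = (400.6 - 94.6) / (181.7 - 38.1)
S = 306.0 / 143.6
S = 2.1309 mV/unit

2.1309 mV/unit


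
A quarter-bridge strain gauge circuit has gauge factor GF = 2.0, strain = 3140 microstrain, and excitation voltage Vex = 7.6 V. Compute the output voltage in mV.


Quarter bridge output: Vout = (GF * epsilon * Vex) / 4.
Vout = (2.0 * 3140e-6 * 7.6) / 4
Vout = 0.047728 / 4 V
Vout = 0.011932 V = 11.932 mV

11.932 mV


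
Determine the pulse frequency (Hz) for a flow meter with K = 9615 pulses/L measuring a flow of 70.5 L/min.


Frequency = K * Q / 60 (converting L/min to L/s).
f = 9615 * 70.5 / 60
f = 677857.5 / 60
f = 11297.62 Hz

11297.62 Hz


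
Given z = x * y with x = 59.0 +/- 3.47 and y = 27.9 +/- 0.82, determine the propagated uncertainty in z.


For a product z = x*y, the relative uncertainty is:
uz/z = sqrt((ux/x)^2 + (uy/y)^2)
Relative uncertainties: ux/x = 3.47/59.0 = 0.058814
uy/y = 0.82/27.9 = 0.029391
z = 59.0 * 27.9 = 1646.1
uz = 1646.1 * sqrt(0.058814^2 + 0.029391^2) = 108.228

108.228


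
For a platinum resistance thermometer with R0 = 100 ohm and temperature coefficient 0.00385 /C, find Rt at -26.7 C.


The RTD equation: Rt = R0 * (1 + alpha * T).
Rt = 100 * (1 + 0.00385 * -26.7)
Rt = 100 * (1 + -0.102795)
Rt = 100 * 0.897205
Rt = 89.721 ohm

89.721 ohm


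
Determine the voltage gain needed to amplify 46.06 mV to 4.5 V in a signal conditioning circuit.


Gain = Vout / Vin (converting to same units).
G = 4.5 V / 46.06 mV
G = 4500.0 mV / 46.06 mV
G = 97.7

97.7


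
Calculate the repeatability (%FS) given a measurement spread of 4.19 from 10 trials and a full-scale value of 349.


Repeatability = (spread / full scale) * 100%.
R = (4.19 / 349) * 100
R = 1.201 %FS

1.201 %FS


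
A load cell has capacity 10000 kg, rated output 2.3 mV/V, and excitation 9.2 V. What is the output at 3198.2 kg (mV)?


Vout = rated_output * Vex * (load / capacity).
Vout = 2.3 * 9.2 * (3198.2 / 10000)
Vout = 2.3 * 9.2 * 0.31982
Vout = 6.767 mV

6.767 mV


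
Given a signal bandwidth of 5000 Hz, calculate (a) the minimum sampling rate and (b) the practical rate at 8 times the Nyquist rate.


By Nyquist theorem, fs_min = 2 * fmax.
fs_min = 2 * 5000 = 10000 Hz
Practical rate = 8 * fs_min = 8 * 10000 = 80000 Hz

fs_min = 10000 Hz, fs_practical = 80000 Hz


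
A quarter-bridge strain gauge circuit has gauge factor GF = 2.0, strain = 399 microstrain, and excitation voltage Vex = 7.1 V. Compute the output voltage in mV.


Quarter bridge output: Vout = (GF * epsilon * Vex) / 4.
Vout = (2.0 * 399e-6 * 7.1) / 4
Vout = 0.0056658 / 4 V
Vout = 0.00141645 V = 1.4164 mV

1.4164 mV


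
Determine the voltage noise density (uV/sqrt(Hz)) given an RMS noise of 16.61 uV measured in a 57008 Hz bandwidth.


Noise spectral density = Vrms / sqrt(BW).
NSD = 16.61 / sqrt(57008)
NSD = 16.61 / 238.7635
NSD = 0.0696 uV/sqrt(Hz)

0.0696 uV/sqrt(Hz)


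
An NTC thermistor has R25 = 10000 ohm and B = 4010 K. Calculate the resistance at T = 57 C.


NTC thermistor equation: Rt = R25 * exp(B * (1/T - 1/T25)).
T in Kelvin: 330.15 K, T25 = 298.15 K
1/T - 1/T25 = 1/330.15 - 1/298.15 = -0.00032509
B * (1/T - 1/T25) = 4010 * -0.00032509 = -1.3036
Rt = 10000 * exp(-1.3036) = 2715.5 ohm

2715.5 ohm


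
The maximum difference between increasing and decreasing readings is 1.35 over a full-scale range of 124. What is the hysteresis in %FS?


Hysteresis = (max difference / full scale) * 100%.
H = (1.35 / 124) * 100
H = 1.089 %FS

1.089 %FS


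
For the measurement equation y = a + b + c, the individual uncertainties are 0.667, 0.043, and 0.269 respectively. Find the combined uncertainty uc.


For a sum of independent quantities, uc = sqrt(u1^2 + u2^2 + u3^2).
uc = sqrt(0.667^2 + 0.043^2 + 0.269^2)
uc = sqrt(0.444889 + 0.001849 + 0.072361)
uc = 0.7205

0.7205


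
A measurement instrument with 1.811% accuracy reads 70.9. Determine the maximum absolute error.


Absolute error = (accuracy% / 100) * reading.
Error = (1.811 / 100) * 70.9
Error = 0.01811 * 70.9
Error = 1.284

1.284


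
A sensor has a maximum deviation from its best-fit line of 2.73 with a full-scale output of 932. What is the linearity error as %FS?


Linearity error = (max deviation / full scale) * 100%.
Linearity = (2.73 / 932) * 100
Linearity = 0.293 %FS

0.293 %FS


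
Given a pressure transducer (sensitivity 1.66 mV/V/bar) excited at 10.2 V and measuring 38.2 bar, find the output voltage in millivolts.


Output = sensitivity * Vex * P.
Vout = 1.66 * 10.2 * 38.2
Vout = 16.932 * 38.2
Vout = 646.8 mV

646.8 mV


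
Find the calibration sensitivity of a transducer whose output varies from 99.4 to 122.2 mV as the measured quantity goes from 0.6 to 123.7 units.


Sensitivity = (y2 - y1) / (x2 - x1).
S = (122.2 - 99.4) / (123.7 - 0.6)
S = 22.8 / 123.1
S = 0.1852 mV/unit

0.1852 mV/unit


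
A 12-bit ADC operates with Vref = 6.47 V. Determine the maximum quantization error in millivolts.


The maximum quantization error is +/- LSB/2.
LSB = Vref / 2^n = 6.47 / 4096 = 0.00157959 V
Max error = LSB / 2 = 0.00157959 / 2 = 0.00078979 V
Max error = 0.7898 mV

0.7898 mV


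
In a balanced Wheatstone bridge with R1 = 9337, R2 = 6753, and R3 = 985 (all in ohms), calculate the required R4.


At balance: R1*R4 = R2*R3, so R4 = R2*R3/R1.
R4 = 6753 * 985 / 9337
R4 = 6651705 / 9337
R4 = 712.4 ohm

712.4 ohm


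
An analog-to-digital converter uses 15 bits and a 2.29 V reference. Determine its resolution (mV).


The resolution (LSB) of an ADC is Vref / 2^n.
LSB = 2.29 / 2^15
LSB = 2.29 / 32768
LSB = 6.989e-05 V = 0.06988525 mV

0.06988525 mV


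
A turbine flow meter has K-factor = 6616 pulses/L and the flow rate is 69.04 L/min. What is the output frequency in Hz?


Frequency = K * Q / 60 (converting L/min to L/s).
f = 6616 * 69.04 / 60
f = 456768.64 / 60
f = 7612.81 Hz

7612.81 Hz


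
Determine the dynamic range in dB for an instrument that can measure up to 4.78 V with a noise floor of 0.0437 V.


Dynamic range = 20 * log10(Vmax / Vnoise).
DR = 20 * log10(4.78 / 0.0437)
DR = 20 * log10(109.38)
DR = 40.78 dB

40.78 dB


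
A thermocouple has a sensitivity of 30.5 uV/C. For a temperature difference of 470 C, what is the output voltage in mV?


The thermocouple output V = sensitivity * dT.
V = 30.5 uV/C * 470 C
V = 14335.0 uV
V = 14.335 mV

14.335 mV


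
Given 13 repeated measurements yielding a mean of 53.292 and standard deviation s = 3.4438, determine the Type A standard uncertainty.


The standard uncertainty for Type A evaluation is u = s / sqrt(n).
u = 3.4438 / sqrt(13)
u = 3.4438 / 3.6056
u = 0.9551

0.9551


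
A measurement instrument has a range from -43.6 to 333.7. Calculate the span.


Span = upper range - lower range.
Span = 333.7 - (-43.6)
Span = 377.3

377.3


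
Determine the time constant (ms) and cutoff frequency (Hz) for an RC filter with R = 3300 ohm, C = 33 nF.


Time constant: tau = R * C.
tau = 3300 * 3.30e-08 = 0.0001089 s
tau = 0.1089 ms
Cutoff frequency: fc = 1 / (2*pi*R*C).
fc = 1 / (2*pi*0.0001089) = 1461.48 Hz

tau = 0.1089 ms, fc = 1461.48 Hz


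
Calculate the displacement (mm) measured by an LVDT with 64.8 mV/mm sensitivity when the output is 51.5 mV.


Displacement = Vout / sensitivity.
d = 51.5 / 64.8
d = 0.795 mm

0.795 mm


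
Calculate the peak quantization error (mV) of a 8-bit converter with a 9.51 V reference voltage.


The maximum quantization error is +/- LSB/2.
LSB = Vref / 2^n = 9.51 / 256 = 0.03714844 V
Max error = LSB / 2 = 0.03714844 / 2 = 0.01857422 V
Max error = 18.5742 mV

18.5742 mV


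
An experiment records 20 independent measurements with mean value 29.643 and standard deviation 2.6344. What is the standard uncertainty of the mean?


The standard uncertainty for Type A evaluation is u = s / sqrt(n).
u = 2.6344 / sqrt(20)
u = 2.6344 / 4.4721
u = 0.5891

0.5891


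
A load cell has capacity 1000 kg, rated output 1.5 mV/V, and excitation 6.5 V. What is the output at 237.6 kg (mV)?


Vout = rated_output * Vex * (load / capacity).
Vout = 1.5 * 6.5 * (237.6 / 1000)
Vout = 1.5 * 6.5 * 0.2376
Vout = 2.317 mV

2.317 mV


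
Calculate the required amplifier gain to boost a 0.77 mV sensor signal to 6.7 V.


Gain = Vout / Vin (converting to same units).
G = 6.7 V / 0.77 mV
G = 6700.0 mV / 0.77 mV
G = 8701.3

8701.3


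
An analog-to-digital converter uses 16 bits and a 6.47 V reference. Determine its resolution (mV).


The resolution (LSB) of an ADC is Vref / 2^n.
LSB = 6.47 / 2^16
LSB = 6.47 / 65536
LSB = 9.872e-05 V = 0.09872437 mV

0.09872437 mV


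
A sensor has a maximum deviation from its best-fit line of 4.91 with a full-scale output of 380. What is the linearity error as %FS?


Linearity error = (max deviation / full scale) * 100%.
Linearity = (4.91 / 380) * 100
Linearity = 1.292 %FS

1.292 %FS


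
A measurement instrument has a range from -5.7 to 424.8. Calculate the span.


Span = upper range - lower range.
Span = 424.8 - (-5.7)
Span = 430.5

430.5


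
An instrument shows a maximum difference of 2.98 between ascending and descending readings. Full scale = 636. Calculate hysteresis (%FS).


Hysteresis = (max difference / full scale) * 100%.
H = (2.98 / 636) * 100
H = 0.469 %FS

0.469 %FS


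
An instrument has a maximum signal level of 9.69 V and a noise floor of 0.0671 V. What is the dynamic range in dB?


Dynamic range = 20 * log10(Vmax / Vnoise).
DR = 20 * log10(9.69 / 0.0671)
DR = 20 * log10(144.41)
DR = 43.19 dB

43.19 dB


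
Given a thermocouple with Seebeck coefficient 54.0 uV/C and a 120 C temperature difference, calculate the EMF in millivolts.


The thermocouple output V = sensitivity * dT.
V = 54.0 uV/C * 120 C
V = 6480.0 uV
V = 6.48 mV

6.48 mV


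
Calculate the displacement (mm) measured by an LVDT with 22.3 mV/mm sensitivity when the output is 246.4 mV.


Displacement = Vout / sensitivity.
d = 246.4 / 22.3
d = 11.049 mm

11.049 mm


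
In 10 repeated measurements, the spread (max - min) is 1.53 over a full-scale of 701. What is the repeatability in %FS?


Repeatability = (spread / full scale) * 100%.
R = (1.53 / 701) * 100
R = 0.218 %FS

0.218 %FS


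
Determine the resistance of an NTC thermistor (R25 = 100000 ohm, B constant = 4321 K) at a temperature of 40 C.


NTC thermistor equation: Rt = R25 * exp(B * (1/T - 1/T25)).
T in Kelvin: 313.15 K, T25 = 298.15 K
1/T - 1/T25 = 1/313.15 - 1/298.15 = -0.00016066
B * (1/T - 1/T25) = 4321 * -0.00016066 = -0.6942
Rt = 100000 * exp(-0.6942) = 49947.1 ohm

49947.1 ohm


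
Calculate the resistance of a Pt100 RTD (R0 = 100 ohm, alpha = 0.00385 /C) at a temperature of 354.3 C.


The RTD equation: Rt = R0 * (1 + alpha * T).
Rt = 100 * (1 + 0.00385 * 354.3)
Rt = 100 * (1 + 1.364055)
Rt = 100 * 2.364055
Rt = 236.405 ohm

236.405 ohm


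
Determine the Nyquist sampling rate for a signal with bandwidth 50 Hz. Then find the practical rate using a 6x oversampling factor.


By Nyquist theorem, fs_min = 2 * fmax.
fs_min = 2 * 50 = 100 Hz
Practical rate = 6 * fs_min = 6 * 100 = 600 Hz

fs_min = 100 Hz, fs_practical = 600 Hz


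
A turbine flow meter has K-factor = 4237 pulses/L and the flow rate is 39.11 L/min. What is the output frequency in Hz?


Frequency = K * Q / 60 (converting L/min to L/s).
f = 4237 * 39.11 / 60
f = 165709.07 / 60
f = 2761.82 Hz

2761.82 Hz


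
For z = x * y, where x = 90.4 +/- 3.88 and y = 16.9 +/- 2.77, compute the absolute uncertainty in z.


For a product z = x*y, the relative uncertainty is:
uz/z = sqrt((ux/x)^2 + (uy/y)^2)
Relative uncertainties: ux/x = 3.88/90.4 = 0.04292
uy/y = 2.77/16.9 = 0.163905
z = 90.4 * 16.9 = 1527.8
uz = 1527.8 * sqrt(0.04292^2 + 0.163905^2) = 258.851

258.851


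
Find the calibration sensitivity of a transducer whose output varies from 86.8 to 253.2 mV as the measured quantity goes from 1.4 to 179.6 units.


Sensitivity = (y2 - y1) / (x2 - x1).
S = (253.2 - 86.8) / (179.6 - 1.4)
S = 166.4 / 178.2
S = 0.9338 mV/unit

0.9338 mV/unit


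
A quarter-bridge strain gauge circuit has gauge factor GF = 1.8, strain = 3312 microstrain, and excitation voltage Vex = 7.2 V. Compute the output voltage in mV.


Quarter bridge output: Vout = (GF * epsilon * Vex) / 4.
Vout = (1.8 * 3312e-6 * 7.2) / 4
Vout = 0.04292352 / 4 V
Vout = 0.01073088 V = 10.7309 mV

10.7309 mV


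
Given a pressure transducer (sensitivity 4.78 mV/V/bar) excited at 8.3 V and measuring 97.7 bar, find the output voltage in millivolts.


Output = sensitivity * Vex * P.
Vout = 4.78 * 8.3 * 97.7
Vout = 39.674 * 97.7
Vout = 3876.15 mV

3876.15 mV


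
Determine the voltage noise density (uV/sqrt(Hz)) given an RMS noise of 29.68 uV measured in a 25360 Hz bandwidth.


Noise spectral density = Vrms / sqrt(BW).
NSD = 29.68 / sqrt(25360)
NSD = 29.68 / 159.2482
NSD = 0.1864 uV/sqrt(Hz)

0.1864 uV/sqrt(Hz)


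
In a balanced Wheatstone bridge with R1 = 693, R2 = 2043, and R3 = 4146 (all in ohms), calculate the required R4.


At balance: R1*R4 = R2*R3, so R4 = R2*R3/R1.
R4 = 2043 * 4146 / 693
R4 = 8470278 / 693
R4 = 12222.62 ohm

12222.62 ohm


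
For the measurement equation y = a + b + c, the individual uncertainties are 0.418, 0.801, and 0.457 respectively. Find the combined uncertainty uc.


For a sum of independent quantities, uc = sqrt(u1^2 + u2^2 + u3^2).
uc = sqrt(0.418^2 + 0.801^2 + 0.457^2)
uc = sqrt(0.174724 + 0.641601 + 0.208849)
uc = 1.0125

1.0125


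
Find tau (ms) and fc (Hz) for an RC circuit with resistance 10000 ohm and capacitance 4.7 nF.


Time constant: tau = R * C.
tau = 10000 * 4.70e-09 = 4.7e-05 s
tau = 0.047 ms
Cutoff frequency: fc = 1 / (2*pi*R*C).
fc = 1 / (2*pi*4.7e-05) = 3386.28 Hz

tau = 0.047 ms, fc = 3386.28 Hz


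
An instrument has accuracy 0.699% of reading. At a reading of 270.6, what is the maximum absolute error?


Absolute error = (accuracy% / 100) * reading.
Error = (0.699 / 100) * 270.6
Error = 0.00699 * 270.6
Error = 1.8915

1.8915


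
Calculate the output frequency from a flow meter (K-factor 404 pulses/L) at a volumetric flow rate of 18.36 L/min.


Frequency = K * Q / 60 (converting L/min to L/s).
f = 404 * 18.36 / 60
f = 7417.44 / 60
f = 123.62 Hz

123.62 Hz


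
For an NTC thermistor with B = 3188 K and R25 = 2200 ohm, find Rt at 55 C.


NTC thermistor equation: Rt = R25 * exp(B * (1/T - 1/T25)).
T in Kelvin: 328.15 K, T25 = 298.15 K
1/T - 1/T25 = 1/328.15 - 1/298.15 = -0.00030663
B * (1/T - 1/T25) = 3188 * -0.00030663 = -0.9775
Rt = 2200 * exp(-0.9775) = 827.7 ohm

827.7 ohm


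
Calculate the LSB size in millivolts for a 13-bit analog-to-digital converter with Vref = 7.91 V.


The resolution (LSB) of an ADC is Vref / 2^n.
LSB = 7.91 / 2^13
LSB = 7.91 / 8192
LSB = 0.00096558 V = 0.96557617 mV

0.96557617 mV


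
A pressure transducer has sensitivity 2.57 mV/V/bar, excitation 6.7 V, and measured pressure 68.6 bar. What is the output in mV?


Output = sensitivity * Vex * P.
Vout = 2.57 * 6.7 * 68.6
Vout = 17.219 * 68.6
Vout = 1181.22 mV

1181.22 mV


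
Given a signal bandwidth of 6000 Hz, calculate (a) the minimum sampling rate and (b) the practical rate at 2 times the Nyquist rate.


By Nyquist theorem, fs_min = 2 * fmax.
fs_min = 2 * 6000 = 12000 Hz
Practical rate = 2 * fs_min = 2 * 12000 = 24000 Hz

fs_min = 12000 Hz, fs_practical = 24000 Hz


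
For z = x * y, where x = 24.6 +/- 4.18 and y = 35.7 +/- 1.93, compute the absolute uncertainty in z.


For a product z = x*y, the relative uncertainty is:
uz/z = sqrt((ux/x)^2 + (uy/y)^2)
Relative uncertainties: ux/x = 4.18/24.6 = 0.169919
uy/y = 1.93/35.7 = 0.054062
z = 24.6 * 35.7 = 878.2
uz = 878.2 * sqrt(0.169919^2 + 0.054062^2) = 156.597

156.597


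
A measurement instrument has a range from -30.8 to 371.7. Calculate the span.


Span = upper range - lower range.
Span = 371.7 - (-30.8)
Span = 402.5

402.5


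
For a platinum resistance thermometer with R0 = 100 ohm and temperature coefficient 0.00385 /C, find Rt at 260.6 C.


The RTD equation: Rt = R0 * (1 + alpha * T).
Rt = 100 * (1 + 0.00385 * 260.6)
Rt = 100 * (1 + 1.00331)
Rt = 100 * 2.00331
Rt = 200.331 ohm

200.331 ohm


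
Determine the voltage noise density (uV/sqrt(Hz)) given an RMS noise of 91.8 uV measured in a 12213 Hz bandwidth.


Noise spectral density = Vrms / sqrt(BW).
NSD = 91.8 / sqrt(12213)
NSD = 91.8 / 110.5124
NSD = 0.8307 uV/sqrt(Hz)

0.8307 uV/sqrt(Hz)
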